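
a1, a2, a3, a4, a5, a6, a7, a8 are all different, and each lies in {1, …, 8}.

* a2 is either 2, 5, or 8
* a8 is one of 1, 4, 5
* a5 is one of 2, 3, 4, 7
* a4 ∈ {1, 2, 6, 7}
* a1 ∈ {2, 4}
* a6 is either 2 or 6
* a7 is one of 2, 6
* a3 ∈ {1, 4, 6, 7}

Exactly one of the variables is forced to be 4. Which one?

Among the 8 variables, 3 fits only a5 (and all 8 values in {1, 2, 3, 4, 5, 6, 7, 8} must be used), so a5 = 3.
Among the 7 still-open variables, 8 fits only a2 (and all 7 values in {1, 2, 4, 5, 6, 7, 8} must be used), so a2 = 8.
Among the 6 still-open variables, 5 fits only a8 (and all 6 values in {1, 2, 4, 5, 6, 7} must be used), so a8 = 5.
The 2 variables a6 and a7 are confined to {2, 6}, which locks those values in; drop them from a1, a3, a4.
So 4 goes to a1.

a1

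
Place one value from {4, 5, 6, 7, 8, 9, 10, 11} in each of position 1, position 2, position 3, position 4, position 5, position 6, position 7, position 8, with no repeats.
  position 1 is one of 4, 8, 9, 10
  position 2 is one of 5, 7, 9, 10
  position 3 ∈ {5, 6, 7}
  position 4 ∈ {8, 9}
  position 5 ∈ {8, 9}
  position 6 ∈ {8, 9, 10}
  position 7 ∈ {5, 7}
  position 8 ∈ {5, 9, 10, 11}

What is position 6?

The 8 variables draw from only 8 values {4, 5, 6, 7, 8, 9, 10, 11}, so each is used; only position 1 can be 4, hence position 1 = 4.
The 7 still-open variables draw from only 7 values {5, 6, 7, 8, 9, 10, 11}, so each is used; only position 3 can be 6, hence position 3 = 6.
The 6 still-open variables together cover exactly {5, 7, 8, 9, 10, 11} — 6 values for 6 variables — and 11 appears only in position 8's list, so position 8 = 11.
position 4 and position 5 share exactly the 2 values {8, 9}; by pigeonhole those values go to them, so strike 8, 9 from position 2, position 6.
So position 6 = 10.

10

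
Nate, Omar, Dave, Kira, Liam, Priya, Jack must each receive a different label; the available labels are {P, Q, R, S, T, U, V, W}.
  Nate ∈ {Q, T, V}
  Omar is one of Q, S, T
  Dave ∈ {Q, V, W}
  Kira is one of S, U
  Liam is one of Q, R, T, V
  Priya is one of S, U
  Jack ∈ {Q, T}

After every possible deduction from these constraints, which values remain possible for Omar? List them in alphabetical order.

The 7 variables together cover exactly {Q, R, S, T, U, V, W} — 7 values for 7 variables — and R appears only in Liam's list, so Liam = R.
The 6 still-open variables together cover exactly {Q, S, T, U, V, W} — 6 values for 6 variables — and W appears only in Dave's list, so Dave = W.
Among the 5 still-open variables, V fits only Nate (and all 5 values in {Q, S, T, U, V} must be used), so Nate = V.
Kira and Priya between them cover only {S, U} — a naked pair. Remove those values from Omar.
No further eliminations apply; Omar can still be any of Q, T.

Q, T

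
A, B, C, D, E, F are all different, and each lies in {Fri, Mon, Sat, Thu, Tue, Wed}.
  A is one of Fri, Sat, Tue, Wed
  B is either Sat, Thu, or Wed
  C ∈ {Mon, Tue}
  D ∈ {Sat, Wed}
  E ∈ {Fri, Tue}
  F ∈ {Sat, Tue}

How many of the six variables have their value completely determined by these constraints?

2

Among the 6 variables, Mon fits only C (and all 6 values in {Fri, Mon, Sat, Thu, Tue, Wed} must be used), so C = Mon.
Among the 5 still-open variables, Thu fits only B (and all 5 values in {Fri, Sat, Thu, Tue, Wed} must be used), so B = Thu.
Determined: B=Thu, C=Mon. The other variables each still have more than one consistent value. That makes 2.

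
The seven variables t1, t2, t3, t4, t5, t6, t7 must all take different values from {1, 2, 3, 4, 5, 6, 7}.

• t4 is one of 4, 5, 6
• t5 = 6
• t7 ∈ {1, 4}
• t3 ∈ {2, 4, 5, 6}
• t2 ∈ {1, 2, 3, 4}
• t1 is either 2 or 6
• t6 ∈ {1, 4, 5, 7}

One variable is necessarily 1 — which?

t5 must be 6 (only option left). Strike 6 from t1, t3, t4.
t1 must be 2 (only option left). Remove 2 from t2, t3.
The 5 still-open variables draw from only 5 values {1, 3, 4, 5, 7}, so each is used; only t2 can be 3, hence t2 = 3.
The 4 still-open variables together cover exactly {1, 4, 5, 7} — 4 values for 4 variables — and 7 appears only in t6's list, so t6 = 7.
The 3 still-open variables draw from only 3 values {1, 4, 5}, so each is used; only t7 can be 1, hence t7 = 1.

t7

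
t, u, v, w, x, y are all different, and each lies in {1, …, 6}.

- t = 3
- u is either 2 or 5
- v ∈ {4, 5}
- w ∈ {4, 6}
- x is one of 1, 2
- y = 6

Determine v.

5

t has just one choice, so t = 3.
y has just one choice, so y = 6. Remove 6 from w.
That leaves w = 4. Strike 4 from v.
So v = 5.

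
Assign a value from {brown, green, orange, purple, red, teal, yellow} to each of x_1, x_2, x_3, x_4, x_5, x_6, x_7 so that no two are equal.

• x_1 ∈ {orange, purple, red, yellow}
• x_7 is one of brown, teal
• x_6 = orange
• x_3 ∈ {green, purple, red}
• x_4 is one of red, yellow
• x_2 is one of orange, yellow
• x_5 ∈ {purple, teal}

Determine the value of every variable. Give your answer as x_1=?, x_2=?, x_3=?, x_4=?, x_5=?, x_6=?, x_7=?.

x_1=purple, x_2=yellow, x_3=green, x_4=red, x_5=teal, x_6=orange, x_7=brown

x_6's domain is down to {orange}, so x_6 = orange. So x_1, x_2 can't be orange.
x_2's domain is down to {yellow}, so x_2 = yellow. So x_1, x_4 can't be yellow.
x_4's domain is down to {red}, so x_4 = red. Eliminate red elsewhere: x_1, x_3.
x_1 must be purple (only option left). So x_3, x_5 can't be purple.
That leaves x_3 = green.
x_5 has just one choice, so x_5 = teal. Remove teal from x_7.
x_7 must be brown (only option left).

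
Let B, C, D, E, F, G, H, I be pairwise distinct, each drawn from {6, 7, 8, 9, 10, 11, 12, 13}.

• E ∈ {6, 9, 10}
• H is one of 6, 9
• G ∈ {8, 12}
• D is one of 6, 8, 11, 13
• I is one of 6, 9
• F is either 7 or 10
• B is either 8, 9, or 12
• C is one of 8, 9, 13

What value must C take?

Among the 8 variables, 7 fits only F (and all 8 values in {6, 7, 8, 9, 10, 11, 12, 13} must be used), so F = 7.
The 7 still-open variables together cover exactly {6, 8, 9, 10, 11, 12, 13} — 7 values for 7 variables — and 10 appears only in E's list, so E = 10.
Among the 6 still-open variables, 11 fits only D (and all 6 values in {6, 8, 9, 11, 12, 13} must be used), so D = 11.
Among the 5 still-open variables, 13 fits only C (and all 5 values in {6, 8, 9, 12, 13} must be used), so C = 13.

13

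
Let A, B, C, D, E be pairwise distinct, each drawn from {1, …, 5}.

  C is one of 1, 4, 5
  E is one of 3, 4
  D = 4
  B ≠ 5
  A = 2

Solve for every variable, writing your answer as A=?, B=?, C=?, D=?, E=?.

A's domain is down to {2}, so A = 2. Remove 2 from B.
That leaves D = 4. So B, C, E can't be 4.
E has just one choice, so E = 3. So B can't be 3.
B must be 1 (only option left). Eliminate 1 elsewhere: C.
C's domain is down to {5}, so C = 5.

A=2, B=1, C=5, D=4, E=3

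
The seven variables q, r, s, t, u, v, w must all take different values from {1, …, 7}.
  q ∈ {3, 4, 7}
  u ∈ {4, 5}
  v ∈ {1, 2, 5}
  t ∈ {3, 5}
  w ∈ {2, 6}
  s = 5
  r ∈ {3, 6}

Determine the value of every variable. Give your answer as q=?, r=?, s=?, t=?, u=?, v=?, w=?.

s's domain is down to {5}, so s = 5. Eliminate 5 elsewhere: t, u, v.
That leaves t = 3. Eliminate 3 elsewhere: q, r.
u must be 4 (only option left). Remove 4 from q.
q's domain is down to {7}, so q = 7.
r's domain is down to {6}, so r = 6. Strike 6 from w.
w has just one choice, so w = 2. Eliminate 2 elsewhere: v.
v must be 1 (only option left).

q=7, r=6, s=5, t=3, u=4, v=1, w=2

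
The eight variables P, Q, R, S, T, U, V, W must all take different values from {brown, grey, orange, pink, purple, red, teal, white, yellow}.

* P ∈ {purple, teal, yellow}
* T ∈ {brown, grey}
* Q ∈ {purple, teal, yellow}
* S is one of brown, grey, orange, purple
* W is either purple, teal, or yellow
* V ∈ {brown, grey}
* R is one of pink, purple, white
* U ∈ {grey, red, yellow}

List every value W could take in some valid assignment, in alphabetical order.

purple, teal, yellow

T and V share exactly the 2 values {brown, grey}; by pigeonhole those values go to them, so strike brown, grey from S, U.
The 3 variables P, Q, W are confined to {purple, teal, yellow}, which locks those values in; drop them from R, S, U.
S's domain is down to {orange}, so S = orange.
U's domain is down to {red}, so U = red.
No further eliminations apply; W can still be any of purple, teal, yellow.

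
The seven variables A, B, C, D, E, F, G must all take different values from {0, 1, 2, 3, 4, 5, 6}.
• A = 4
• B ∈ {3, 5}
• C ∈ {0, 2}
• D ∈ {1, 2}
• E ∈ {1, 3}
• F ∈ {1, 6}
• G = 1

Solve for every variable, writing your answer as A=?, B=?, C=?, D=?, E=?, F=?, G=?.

A=4, B=5, C=0, D=2, E=3, F=6, G=1

A has just one choice, so A = 4.
That leaves G = 1. So D, E, F can't be 1.
D must be 2 (only option left). So C can't be 2.
That leaves E = 3. Eliminate 3 elsewhere: B.
F has just one choice, so F = 6.
B has just one choice, so B = 5.
C's domain is down to {0}, so C = 0.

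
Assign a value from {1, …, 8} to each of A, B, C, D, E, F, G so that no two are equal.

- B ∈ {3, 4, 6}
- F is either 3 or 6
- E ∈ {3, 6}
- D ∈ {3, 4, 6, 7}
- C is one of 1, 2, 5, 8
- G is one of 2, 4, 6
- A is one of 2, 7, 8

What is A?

E and F share exactly the 2 values {3, 6}; by pigeonhole those values go to them, so strike 3, 6 from B, D, G.
B's domain is down to {4}, so B = 4. Remove 4 from D, G.
That leaves D = 7. Eliminate 7 elsewhere: A.
G has just one choice, so G = 2. Strike 2 from A, C.
So A = 8.

8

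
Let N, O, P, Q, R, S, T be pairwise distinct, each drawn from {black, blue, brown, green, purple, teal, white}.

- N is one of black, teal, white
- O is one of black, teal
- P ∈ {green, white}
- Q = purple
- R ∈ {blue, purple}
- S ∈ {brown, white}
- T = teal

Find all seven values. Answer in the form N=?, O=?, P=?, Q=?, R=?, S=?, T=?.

Q has just one choice, so Q = purple. Remove purple from R.
R must be blue (only option left).
That leaves T = teal. Eliminate teal elsewhere: N, O.
O must be black (only option left). Strike black from N.
N has just one choice, so N = white. Remove white from P, S.
That leaves P = green.
S must be brown (only option left).

N=white, O=black, P=green, Q=purple, R=blue, S=brown, T=teal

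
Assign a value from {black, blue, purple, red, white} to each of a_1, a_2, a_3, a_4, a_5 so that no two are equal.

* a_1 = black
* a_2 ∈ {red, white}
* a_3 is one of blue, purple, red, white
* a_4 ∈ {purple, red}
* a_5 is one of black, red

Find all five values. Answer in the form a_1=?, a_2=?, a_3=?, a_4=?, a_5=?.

a_1 must be black (only option left). So a_5 can't be black.
a_5 has just one choice, so a_5 = red. Remove red from a_2, a_3, a_4.
a_2's domain is down to {white}, so a_2 = white. Strike white from a_3.
That leaves a_4 = purple. Eliminate purple elsewhere: a_3.
a_3's domain is down to {blue}, so a_3 = blue.

a_1=black, a_2=white, a_3=blue, a_4=purple, a_5=red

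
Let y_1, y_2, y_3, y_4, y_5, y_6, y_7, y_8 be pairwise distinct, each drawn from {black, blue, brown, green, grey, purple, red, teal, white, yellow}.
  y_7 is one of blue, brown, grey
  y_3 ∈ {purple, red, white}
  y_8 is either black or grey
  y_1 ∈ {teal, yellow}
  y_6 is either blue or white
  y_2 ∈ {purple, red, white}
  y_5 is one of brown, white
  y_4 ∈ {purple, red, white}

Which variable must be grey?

y_2, y_3, y_4 share exactly the 3 values {purple, red, white}; by pigeonhole those values go to them, so strike purple, red, white from y_5, y_6.
y_5 must be brown (only option left). Remove brown from y_7.
y_6 must be blue (only option left). Remove blue from y_7.
So grey goes to y_7.

y_7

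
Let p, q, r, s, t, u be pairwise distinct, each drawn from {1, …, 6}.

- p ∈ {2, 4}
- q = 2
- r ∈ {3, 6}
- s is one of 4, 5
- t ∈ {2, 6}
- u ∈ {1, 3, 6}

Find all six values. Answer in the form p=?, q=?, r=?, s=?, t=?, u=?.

p=4, q=2, r=3, s=5, t=6, u=1

q must be 2 (only option left). So p, t can't be 2.
t's domain is down to {6}, so t = 6. Eliminate 6 elsewhere: r, u.
That leaves p = 4. So s can't be 4.
r must be 3 (only option left). Strike 3 from u.
s has just one choice, so s = 5.
That leaves u = 1.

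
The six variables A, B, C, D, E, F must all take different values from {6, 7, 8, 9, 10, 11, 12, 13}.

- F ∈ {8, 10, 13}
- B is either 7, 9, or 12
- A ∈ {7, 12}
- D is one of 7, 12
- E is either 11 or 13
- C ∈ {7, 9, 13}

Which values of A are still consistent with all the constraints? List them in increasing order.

7, 12

A and D share exactly the 2 values {7, 12}; by pigeonhole those values go to them, so strike 7, 12 from B, C.
That leaves B = 9. Eliminate 9 elsewhere: C.
C's domain is down to {13}, so C = 13. Remove 13 from E, F.
E's domain is down to {11}, so E = 11.
No further eliminations apply; A can still be any of 7, 12.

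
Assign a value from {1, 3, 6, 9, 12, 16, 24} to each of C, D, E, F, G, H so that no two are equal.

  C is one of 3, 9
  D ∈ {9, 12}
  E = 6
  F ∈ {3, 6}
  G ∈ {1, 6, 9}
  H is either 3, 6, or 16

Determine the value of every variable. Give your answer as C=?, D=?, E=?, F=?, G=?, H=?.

C=9, D=12, E=6, F=3, G=1, H=16

E has just one choice, so E = 6. Strike 6 from F, G, H.
F must be 3 (only option left). Eliminate 3 elsewhere: C, H.
H has just one choice, so H = 16.
That leaves C = 9. Remove 9 from D, G.
D must be 12 (only option left).
G must be 1 (only option left).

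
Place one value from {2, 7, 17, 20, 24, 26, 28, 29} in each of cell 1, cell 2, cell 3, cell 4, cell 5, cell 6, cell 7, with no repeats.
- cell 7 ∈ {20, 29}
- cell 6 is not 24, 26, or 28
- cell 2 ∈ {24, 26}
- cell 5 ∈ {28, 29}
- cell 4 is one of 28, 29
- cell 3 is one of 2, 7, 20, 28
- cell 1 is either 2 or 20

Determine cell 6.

17

The 2 variables cell 4 and cell 5 are confined to {28, 29}, which locks those values in; drop them from cell 3, cell 6, cell 7.
That leaves cell 7 = 20. So cell 1, cell 3, cell 6 can't be 20.
That leaves cell 1 = 2. Strike 2 from cell 3, cell 6.
cell 3 must be 7 (only option left). Eliminate 7 elsewhere: cell 6.
So cell 6 = 17.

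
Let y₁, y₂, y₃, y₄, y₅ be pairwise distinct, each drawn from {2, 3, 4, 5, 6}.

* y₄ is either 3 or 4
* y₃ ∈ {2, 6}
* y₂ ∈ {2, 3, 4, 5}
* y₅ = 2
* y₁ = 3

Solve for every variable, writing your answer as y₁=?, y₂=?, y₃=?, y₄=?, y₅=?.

y₁'s domain is down to {3}, so y₁ = 3. Eliminate 3 elsewhere: y₂, y₄.
y₄ has just one choice, so y₄ = 4. So y₂ can't be 4.
y₅ must be 2 (only option left). So y₂, y₃ can't be 2.
y₂'s domain is down to {5}, so y₂ = 5.
That leaves y₃ = 6.

y₁=3, y₂=5, y₃=6, y₄=4, y₅=2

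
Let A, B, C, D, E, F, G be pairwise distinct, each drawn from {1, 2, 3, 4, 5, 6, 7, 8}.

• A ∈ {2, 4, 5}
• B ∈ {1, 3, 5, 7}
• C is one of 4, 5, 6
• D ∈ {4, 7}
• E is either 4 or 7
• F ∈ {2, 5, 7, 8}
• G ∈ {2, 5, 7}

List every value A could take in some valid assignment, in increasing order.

The 2 variables D and E are confined to {4, 7}, which locks those values in; drop them from A, B, C, F, G.
A and G share exactly the 2 values {2, 5}; by pigeonhole those values go to them, so strike 2, 5 from B, C, F.
C's domain is down to {6}, so C = 6.
F's domain is down to {8}, so F = 8.
No further eliminations apply; A can still be any of 2, 5.

2, 5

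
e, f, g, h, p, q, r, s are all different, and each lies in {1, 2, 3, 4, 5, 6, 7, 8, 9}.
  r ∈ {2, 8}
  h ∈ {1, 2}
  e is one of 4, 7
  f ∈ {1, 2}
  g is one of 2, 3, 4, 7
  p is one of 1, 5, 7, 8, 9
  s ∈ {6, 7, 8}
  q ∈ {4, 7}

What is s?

e and q share exactly the 2 values {4, 7}; by pigeonhole those values go to them, so strike 4, 7 from g, p, s.
f and h between them cover only {1, 2} — a naked pair. Remove those values from g, p, r.
g must be 3 (only option left).
r has just one choice, so r = 8. Strike 8 from p, s.
So s = 6.

6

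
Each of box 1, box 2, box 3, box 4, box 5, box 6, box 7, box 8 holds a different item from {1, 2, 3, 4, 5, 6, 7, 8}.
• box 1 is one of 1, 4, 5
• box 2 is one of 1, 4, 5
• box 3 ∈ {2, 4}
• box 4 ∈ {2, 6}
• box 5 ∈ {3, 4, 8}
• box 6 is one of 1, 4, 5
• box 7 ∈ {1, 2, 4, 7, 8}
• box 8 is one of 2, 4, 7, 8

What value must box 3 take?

2

Among the 8 variables, 3 fits only box 5 (and all 8 values in {1, 2, 3, 4, 5, 6, 7, 8} must be used), so box 5 = 3.
Among the 7 still-open variables, 6 fits only box 4 (and all 7 values in {1, 2, 4, 5, 6, 7, 8} must be used), so box 4 = 6.
box 1, box 2, box 6 share exactly the 3 values {1, 4, 5}; by pigeonhole those values go to them, so strike 1, 4, 5 from box 3, box 7, box 8.
So box 3 = 2.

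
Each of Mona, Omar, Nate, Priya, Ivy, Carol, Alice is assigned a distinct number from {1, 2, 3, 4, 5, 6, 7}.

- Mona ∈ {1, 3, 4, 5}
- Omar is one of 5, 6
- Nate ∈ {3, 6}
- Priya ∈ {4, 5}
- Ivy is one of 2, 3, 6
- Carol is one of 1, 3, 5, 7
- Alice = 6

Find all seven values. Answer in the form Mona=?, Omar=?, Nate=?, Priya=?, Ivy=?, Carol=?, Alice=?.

Alice has just one choice, so Alice = 6. Remove 6 from Omar, Nate, Ivy.
Omar must be 5 (only option left). Eliminate 5 elsewhere: Mona, Priya, Carol.
That leaves Nate = 3. Eliminate 3 elsewhere: Mona, Ivy, Carol.
Priya has just one choice, so Priya = 4. Strike 4 from Mona.
Ivy has just one choice, so Ivy = 2.
Mona's domain is down to {1}, so Mona = 1. Eliminate 1 elsewhere: Carol.
That leaves Carol = 7.

Mona=1, Omar=5, Nate=3, Priya=4, Ivy=2, Carol=7, Alice=6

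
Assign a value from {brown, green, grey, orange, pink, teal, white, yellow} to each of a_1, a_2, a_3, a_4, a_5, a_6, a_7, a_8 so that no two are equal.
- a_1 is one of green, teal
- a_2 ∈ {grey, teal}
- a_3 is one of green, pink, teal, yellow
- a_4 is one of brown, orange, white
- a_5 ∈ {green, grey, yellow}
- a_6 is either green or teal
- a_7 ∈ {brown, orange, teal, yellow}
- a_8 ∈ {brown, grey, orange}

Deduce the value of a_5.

yellow

The 8 variables draw from only 8 values {brown, green, grey, orange, pink, teal, white, yellow}, so each is used; only a_3 can be pink, hence a_3 = pink.
Among the 7 still-open variables, white fits only a_4 (and all 7 values in {brown, green, grey, orange, teal, white, yellow} must be used), so a_4 = white.
a_1 and a_6 between them cover only {green, teal} — a naked pair. Remove those values from a_2, a_5, a_7.
a_2 must be grey (only option left). Eliminate grey elsewhere: a_5, a_8.
So a_5 = yellow.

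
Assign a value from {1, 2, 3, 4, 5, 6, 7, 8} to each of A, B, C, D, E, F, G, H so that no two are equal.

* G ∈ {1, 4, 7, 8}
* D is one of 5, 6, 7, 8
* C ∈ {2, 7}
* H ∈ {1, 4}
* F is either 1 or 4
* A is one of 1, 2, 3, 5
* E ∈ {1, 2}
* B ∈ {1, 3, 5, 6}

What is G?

F and H between them cover only {1, 4} — a naked pair. Remove those values from A, B, E, G.
E must be 2 (only option left). Strike 2 from A, C.
That leaves C = 7. So D, G can't be 7.
So G = 8.

8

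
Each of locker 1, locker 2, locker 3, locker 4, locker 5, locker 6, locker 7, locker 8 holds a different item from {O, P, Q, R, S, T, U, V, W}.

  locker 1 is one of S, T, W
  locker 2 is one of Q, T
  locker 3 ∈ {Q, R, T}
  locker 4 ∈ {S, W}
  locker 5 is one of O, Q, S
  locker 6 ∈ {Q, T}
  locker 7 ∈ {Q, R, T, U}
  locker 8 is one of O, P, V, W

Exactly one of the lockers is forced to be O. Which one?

locker 5

The 2 variables locker 2 and locker 6 are confined to {Q, T}, which locks those values in; drop them from locker 1, locker 3, locker 5, locker 7.
locker 3 must be R (only option left). So locker 7 can't be R.
locker 7 must be U (only option left).
locker 1 and locker 4 share exactly the 2 values {S, W}; by pigeonhole those values go to them, so strike S, W from locker 5, locker 8.
So O goes to locker 5.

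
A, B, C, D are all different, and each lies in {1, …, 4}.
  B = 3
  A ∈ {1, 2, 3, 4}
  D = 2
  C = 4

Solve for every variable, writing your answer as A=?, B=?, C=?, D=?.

B's domain is down to {3}, so B = 3. Strike 3 from A.
C must be 4 (only option left). Eliminate 4 elsewhere: A.
D must be 2 (only option left). So A can't be 2.
A must be 1 (only option left).

A=1, B=3, C=4, D=2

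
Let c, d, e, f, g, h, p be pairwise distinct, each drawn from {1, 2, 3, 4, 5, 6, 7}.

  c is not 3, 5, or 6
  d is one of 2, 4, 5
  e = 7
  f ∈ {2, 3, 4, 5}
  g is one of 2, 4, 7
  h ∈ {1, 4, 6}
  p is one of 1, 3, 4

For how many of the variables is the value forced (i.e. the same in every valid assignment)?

2

e must be 7 (only option left). Eliminate 7 elsewhere: c, g.
The 6 still-open variables together cover exactly {1, 2, 3, 4, 5, 6} — 6 values for 6 variables — and 6 appears only in h's list, so h = 6.
Determined: e=7, h=6. The other variables each still have more than one consistent value. That makes 2.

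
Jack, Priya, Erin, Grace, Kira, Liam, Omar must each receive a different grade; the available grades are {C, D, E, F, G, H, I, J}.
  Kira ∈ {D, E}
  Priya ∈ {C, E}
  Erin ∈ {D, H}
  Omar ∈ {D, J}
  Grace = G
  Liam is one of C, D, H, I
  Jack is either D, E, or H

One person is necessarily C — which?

Priya

Grace's domain is down to {G}, so Grace = G.
Among the 6 still-open variables, I fits only Liam (and all 6 values in {C, D, E, H, I, J} must be used), so Liam = I.
The 5 still-open variables together cover exactly {C, D, E, H, J} — 5 values for 5 variables — and C appears only in Priya's list, so Priya = C.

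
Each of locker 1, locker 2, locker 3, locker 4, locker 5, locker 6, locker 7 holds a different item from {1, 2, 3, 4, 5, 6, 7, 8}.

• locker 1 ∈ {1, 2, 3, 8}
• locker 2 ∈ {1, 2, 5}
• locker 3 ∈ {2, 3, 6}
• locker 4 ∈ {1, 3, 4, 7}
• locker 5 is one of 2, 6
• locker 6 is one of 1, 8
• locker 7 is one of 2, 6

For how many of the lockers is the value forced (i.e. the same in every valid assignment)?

locker 5 and locker 7 share exactly the 2 values {2, 6}; by pigeonhole those values go to them, so strike 2, 6 from locker 1, locker 2, locker 3.
locker 3 must be 3 (only option left). Eliminate 3 elsewhere: locker 1, locker 4.
locker 1 and locker 6 share exactly the 2 values {1, 8}; by pigeonhole those values go to them, so strike 1, 8 from locker 2, locker 4.
locker 2 has just one choice, so locker 2 = 5.
Determined: locker 2=5, locker 3=3. The other lockers each still have more than one consistent value. That makes 2.

2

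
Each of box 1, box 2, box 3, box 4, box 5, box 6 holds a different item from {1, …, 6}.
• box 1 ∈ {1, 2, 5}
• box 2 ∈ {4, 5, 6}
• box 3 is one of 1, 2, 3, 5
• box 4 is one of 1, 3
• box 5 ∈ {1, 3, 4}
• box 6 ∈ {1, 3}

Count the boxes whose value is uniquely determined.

The 6 variables together cover exactly {1, 2, 3, 4, 5, 6} — 6 values for 6 variables — and 6 appears only in box 2's list, so box 2 = 6.
The 5 still-open variables together cover exactly {1, 2, 3, 4, 5} — 5 values for 5 variables — and 4 appears only in box 5's list, so box 5 = 4.
The 2 variables box 4 and box 6 are confined to {1, 3}, which locks those values in; drop them from box 1, box 3.
Determined: box 2=6, box 5=4. The other boxes each still have more than one consistent value. That makes 2.

2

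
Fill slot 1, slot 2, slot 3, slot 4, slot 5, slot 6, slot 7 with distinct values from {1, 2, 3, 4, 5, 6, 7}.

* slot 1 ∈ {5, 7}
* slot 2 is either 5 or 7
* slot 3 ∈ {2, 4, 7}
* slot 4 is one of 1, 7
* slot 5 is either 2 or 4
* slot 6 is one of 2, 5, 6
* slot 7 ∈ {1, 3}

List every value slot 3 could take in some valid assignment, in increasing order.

2, 4

Among the 7 variables, 3 fits only slot 7 (and all 7 values in {1, 2, 3, 4, 5, 6, 7} must be used), so slot 7 = 3.
The 6 still-open variables together cover exactly {1, 2, 4, 5, 6, 7} — 6 values for 6 variables — and 1 appears only in slot 4's list, so slot 4 = 1.
The 5 still-open variables draw from only 5 values {2, 4, 5, 6, 7}, so each is used; only slot 6 can be 6, hence slot 6 = 6.
slot 1 and slot 2 share exactly the 2 values {5, 7}; by pigeonhole those values go to them, so strike 5, 7 from slot 3.
No further eliminations apply; slot 3 can still be any of 2, 4.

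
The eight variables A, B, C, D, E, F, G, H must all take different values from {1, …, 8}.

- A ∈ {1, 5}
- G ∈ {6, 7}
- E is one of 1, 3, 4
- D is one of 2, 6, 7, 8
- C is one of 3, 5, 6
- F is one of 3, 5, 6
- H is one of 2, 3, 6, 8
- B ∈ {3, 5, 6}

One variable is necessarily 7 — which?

G

The 8 variables draw from only 8 values {1, 2, 3, 4, 5, 6, 7, 8}, so each is used; only E can be 4, hence E = 4.
The 7 still-open variables draw from only 7 values {1, 2, 3, 5, 6, 7, 8}, so each is used; only A can be 1, hence A = 1.
The 3 variables B, C, F are confined to {3, 5, 6}, which locks those values in; drop them from D, G, H.
So 7 goes to G.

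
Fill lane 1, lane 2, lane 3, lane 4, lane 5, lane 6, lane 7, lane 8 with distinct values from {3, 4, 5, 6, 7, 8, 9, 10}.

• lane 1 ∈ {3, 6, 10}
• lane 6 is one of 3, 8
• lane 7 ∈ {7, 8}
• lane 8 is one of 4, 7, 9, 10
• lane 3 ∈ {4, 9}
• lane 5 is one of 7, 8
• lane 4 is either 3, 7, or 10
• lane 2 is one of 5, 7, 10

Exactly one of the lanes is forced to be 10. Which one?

lane 4

The 8 variables draw from only 8 values {3, 4, 5, 6, 7, 8, 9, 10}, so each is used; only lane 2 can be 5, hence lane 2 = 5.
Among the 7 still-open variables, 6 fits only lane 1 (and all 7 values in {3, 4, 6, 7, 8, 9, 10} must be used), so lane 1 = 6.
lane 5 and lane 7 between them cover only {7, 8} — a naked pair. Remove those values from lane 4, lane 6, lane 8.
lane 6's domain is down to {3}, so lane 6 = 3. Eliminate 3 elsewhere: lane 4.
So 10 goes to lane 4.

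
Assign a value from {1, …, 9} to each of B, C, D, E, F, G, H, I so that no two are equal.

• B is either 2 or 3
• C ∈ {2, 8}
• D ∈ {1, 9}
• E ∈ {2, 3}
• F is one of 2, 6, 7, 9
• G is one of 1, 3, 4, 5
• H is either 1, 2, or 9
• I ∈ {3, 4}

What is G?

B and E share exactly the 2 values {2, 3}; by pigeonhole those values go to them, so strike 2, 3 from C, F, G, H, I.
C must be 8 (only option left).
I has just one choice, so I = 4. Eliminate 4 elsewhere: G.
The 2 variables D and H are confined to {1, 9}, which locks those values in; drop them from F, G.
So G = 5.

5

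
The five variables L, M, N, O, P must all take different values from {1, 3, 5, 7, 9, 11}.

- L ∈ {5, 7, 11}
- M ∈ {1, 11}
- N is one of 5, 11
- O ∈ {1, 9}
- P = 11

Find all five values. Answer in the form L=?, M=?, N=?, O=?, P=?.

P has just one choice, so P = 11. Remove 11 from L, M, N.
M's domain is down to {1}, so M = 1. Strike 1 from O.
That leaves N = 5. Strike 5 from L.
O has just one choice, so O = 9.
L has just one choice, so L = 7.

L=7, M=1, N=5, O=9, P=11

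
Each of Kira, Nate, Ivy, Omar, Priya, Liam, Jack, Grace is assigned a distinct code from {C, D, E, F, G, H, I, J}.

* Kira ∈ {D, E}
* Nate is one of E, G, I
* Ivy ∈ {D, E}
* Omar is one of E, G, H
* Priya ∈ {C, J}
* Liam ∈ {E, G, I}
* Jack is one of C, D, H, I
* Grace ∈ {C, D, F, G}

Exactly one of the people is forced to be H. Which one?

Omar

The 8 variables together cover exactly {C, D, E, F, G, H, I, J} — 8 values for 8 variables — and F appears only in Grace's list, so Grace = F.
Among the 7 still-open variables, J fits only Priya (and all 7 values in {C, D, E, G, H, I, J} must be used), so Priya = J.
The 6 still-open variables draw from only 6 values {C, D, E, G, H, I}, so each is used; only Jack can be C, hence Jack = C.
The 5 still-open variables together cover exactly {D, E, G, H, I} — 5 values for 5 variables — and H appears only in Omar's list, so Omar = H.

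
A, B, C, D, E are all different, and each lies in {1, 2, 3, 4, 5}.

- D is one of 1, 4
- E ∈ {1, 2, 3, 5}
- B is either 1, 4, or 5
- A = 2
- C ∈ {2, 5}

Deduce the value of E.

A must be 2 (only option left). So C, E can't be 2.
C's domain is down to {5}, so C = 5. Strike 5 from B, E.
Among the 3 still-open variables, 3 fits only E (and all 3 values in {1, 3, 4} must be used), so E = 3.

3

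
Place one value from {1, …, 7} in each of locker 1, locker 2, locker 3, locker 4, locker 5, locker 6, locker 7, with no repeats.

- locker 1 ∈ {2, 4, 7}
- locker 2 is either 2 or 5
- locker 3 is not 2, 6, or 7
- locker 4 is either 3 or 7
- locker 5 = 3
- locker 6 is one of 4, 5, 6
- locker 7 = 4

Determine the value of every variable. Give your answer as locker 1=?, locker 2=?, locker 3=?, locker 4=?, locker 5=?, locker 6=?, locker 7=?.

locker 1=2, locker 2=5, locker 3=1, locker 4=7, locker 5=3, locker 6=6, locker 7=4

locker 5 has just one choice, so locker 5 = 3. So locker 3, locker 4 can't be 3.
locker 7's domain is down to {4}, so locker 7 = 4. Eliminate 4 elsewhere: locker 1, locker 3, locker 6.
locker 4 must be 7 (only option left). Eliminate 7 elsewhere: locker 1.
locker 1 has just one choice, so locker 1 = 2. Eliminate 2 elsewhere: locker 2.
locker 2 must be 5 (only option left). Strike 5 from locker 3, locker 6.
locker 3 must be 1 (only option left).
locker 6 has just one choice, so locker 6 = 6.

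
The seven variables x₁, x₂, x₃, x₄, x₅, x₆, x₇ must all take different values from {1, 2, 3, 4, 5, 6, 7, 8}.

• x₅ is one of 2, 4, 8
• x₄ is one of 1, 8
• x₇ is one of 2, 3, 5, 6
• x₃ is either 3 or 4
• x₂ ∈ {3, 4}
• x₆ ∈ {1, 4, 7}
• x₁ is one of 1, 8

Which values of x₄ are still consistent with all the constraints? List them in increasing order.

1, 8

The 2 variables x₁ and x₄ are confined to {1, 8}, which locks those values in; drop them from x₅, x₆.
x₂ and x₃ share exactly the 2 values {3, 4}; by pigeonhole those values go to them, so strike 3, 4 from x₅, x₆, x₇.
x₅ must be 2 (only option left). So x₇ can't be 2.
x₆ must be 7 (only option left).
No further eliminations apply; x₄ can still be any of 1, 8.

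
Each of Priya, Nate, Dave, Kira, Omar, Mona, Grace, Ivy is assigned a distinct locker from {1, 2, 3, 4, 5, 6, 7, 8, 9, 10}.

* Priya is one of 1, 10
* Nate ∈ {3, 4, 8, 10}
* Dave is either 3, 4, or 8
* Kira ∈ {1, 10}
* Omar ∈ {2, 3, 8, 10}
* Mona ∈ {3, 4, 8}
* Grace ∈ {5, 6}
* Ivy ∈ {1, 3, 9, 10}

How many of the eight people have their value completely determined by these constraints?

Priya and Kira share exactly the 2 values {1, 10}; by pigeonhole those values go to them, so strike 1, 10 from Nate, Omar, Ivy.
The 3 variables Nate, Dave, Mona are confined to {3, 4, 8}, which locks those values in; drop them from Omar, Ivy.
Omar has just one choice, so Omar = 2.
Ivy must be 9 (only option left).
Determined: Omar=2, Ivy=9. The other people each still have more than one consistent value. That makes 2.

2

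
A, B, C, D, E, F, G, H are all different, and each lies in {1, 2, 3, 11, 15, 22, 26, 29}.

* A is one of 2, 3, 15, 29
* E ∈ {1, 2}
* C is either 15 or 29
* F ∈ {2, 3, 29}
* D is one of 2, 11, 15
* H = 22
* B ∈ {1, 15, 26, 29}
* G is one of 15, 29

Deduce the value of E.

1

H must be 22 (only option left).
The 7 still-open variables together cover exactly {1, 2, 3, 11, 15, 26, 29} — 7 values for 7 variables — and 11 appears only in D's list, so D = 11.
The 6 still-open variables draw from only 6 values {1, 2, 3, 15, 26, 29}, so each is used; only B can be 26, hence B = 26.
Among the 5 still-open variables, 1 fits only E (and all 5 values in {1, 2, 3, 15, 29} must be used), so E = 1.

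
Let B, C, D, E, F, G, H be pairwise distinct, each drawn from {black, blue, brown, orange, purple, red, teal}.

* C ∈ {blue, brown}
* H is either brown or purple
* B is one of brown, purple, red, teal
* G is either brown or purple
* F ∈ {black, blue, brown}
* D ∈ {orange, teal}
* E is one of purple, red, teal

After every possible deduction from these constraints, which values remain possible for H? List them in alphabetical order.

brown, purple

The 7 variables together cover exactly {black, blue, brown, orange, purple, red, teal} — 7 values for 7 variables — and black appears only in F's list, so F = black.
Among the 6 still-open variables, blue fits only C (and all 6 values in {blue, brown, orange, purple, red, teal} must be used), so C = blue.
The 5 still-open variables draw from only 5 values {brown, orange, purple, red, teal}, so each is used; only D can be orange, hence D = orange.
The 2 variables G and H are confined to {brown, purple}, which locks those values in; drop them from B, E.
No further eliminations apply; H can still be any of brown, purple.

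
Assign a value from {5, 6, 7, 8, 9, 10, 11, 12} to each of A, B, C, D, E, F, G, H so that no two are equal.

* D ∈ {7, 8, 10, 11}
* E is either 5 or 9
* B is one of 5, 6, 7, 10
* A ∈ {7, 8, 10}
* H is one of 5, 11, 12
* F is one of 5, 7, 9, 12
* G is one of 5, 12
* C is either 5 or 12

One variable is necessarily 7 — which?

The 8 variables draw from only 8 values {5, 6, 7, 8, 9, 10, 11, 12}, so each is used; only B can be 6, hence B = 6.
The 2 variables C and G are confined to {5, 12}, which locks those values in; drop them from E, F, H.
E must be 9 (only option left). Strike 9 from F.
So 7 goes to F.

F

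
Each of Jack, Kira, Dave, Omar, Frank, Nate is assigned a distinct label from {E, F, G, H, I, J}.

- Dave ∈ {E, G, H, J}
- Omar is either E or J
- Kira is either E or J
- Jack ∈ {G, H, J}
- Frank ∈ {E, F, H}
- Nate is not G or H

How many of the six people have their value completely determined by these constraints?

The 6 variables draw from only 6 values {E, F, G, H, I, J}, so each is used; only Nate can be I, hence Nate = I.
The 5 still-open variables together cover exactly {E, F, G, H, J} — 5 values for 5 variables — and F appears only in Frank's list, so Frank = F.
The 2 variables Kira and Omar are confined to {E, J}, which locks those values in; drop them from Jack, Dave.
Determined: Frank=F, Nate=I. The other people each still have more than one consistent value. That makes 2.

2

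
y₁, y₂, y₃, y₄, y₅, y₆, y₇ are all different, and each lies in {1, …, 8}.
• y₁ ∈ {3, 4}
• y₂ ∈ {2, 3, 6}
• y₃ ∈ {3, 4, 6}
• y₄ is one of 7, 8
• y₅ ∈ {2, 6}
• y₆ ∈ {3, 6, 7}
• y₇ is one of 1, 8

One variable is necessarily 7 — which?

The 7 variables together cover exactly {1, 2, 3, 4, 6, 7, 8} — 7 values for 7 variables — and 1 appears only in y₇'s list, so y₇ = 1.
The 6 still-open variables together cover exactly {2, 3, 4, 6, 7, 8} — 6 values for 6 variables — and 8 appears only in y₄'s list, so y₄ = 8.
The 5 still-open variables draw from only 5 values {2, 3, 4, 6, 7}, so each is used; only y₆ can be 7, hence y₆ = 7.

y₆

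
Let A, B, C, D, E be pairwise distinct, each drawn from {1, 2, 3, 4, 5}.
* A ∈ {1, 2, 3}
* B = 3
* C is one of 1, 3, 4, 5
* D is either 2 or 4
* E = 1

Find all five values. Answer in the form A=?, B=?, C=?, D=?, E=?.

A=2, B=3, C=5, D=4, E=1

B has just one choice, so B = 3. Eliminate 3 elsewhere: A, C.
E has just one choice, so E = 1. Strike 1 from A, C.
A has just one choice, so A = 2. Strike 2 from D.
That leaves D = 4. Strike 4 from C.
C has just one choice, so C = 5.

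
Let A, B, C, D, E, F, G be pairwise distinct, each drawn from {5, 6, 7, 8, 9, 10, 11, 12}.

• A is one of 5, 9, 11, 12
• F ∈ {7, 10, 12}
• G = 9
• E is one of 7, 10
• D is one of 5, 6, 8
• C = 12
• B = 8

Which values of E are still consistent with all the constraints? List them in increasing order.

7, 10

B's domain is down to {8}, so B = 8. So D can't be 8.
C's domain is down to {12}, so C = 12. So A, F can't be 12.
G's domain is down to {9}, so G = 9. So A can't be 9.
No further eliminations apply; E can still be any of 7, 10.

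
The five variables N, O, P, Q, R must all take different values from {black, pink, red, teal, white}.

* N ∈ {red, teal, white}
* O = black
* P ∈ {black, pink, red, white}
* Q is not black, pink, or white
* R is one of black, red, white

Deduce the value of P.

O has just one choice, so O = black. Strike black from P, R.
The 4 still-open variables together cover exactly {pink, red, teal, white} — 4 values for 4 variables — and pink appears only in P's list, so P = pink.

pink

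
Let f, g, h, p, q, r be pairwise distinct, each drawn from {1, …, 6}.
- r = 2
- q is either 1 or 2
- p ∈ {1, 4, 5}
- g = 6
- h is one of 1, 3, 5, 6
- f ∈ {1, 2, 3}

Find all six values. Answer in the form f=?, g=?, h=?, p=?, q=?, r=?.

f=3, g=6, h=5, p=4, q=1, r=2

g has just one choice, so g = 6. Strike 6 from h.
That leaves r = 2. Remove 2 from f, q.
q's domain is down to {1}, so q = 1. So f, h, p can't be 1.
That leaves f = 3. Eliminate 3 elsewhere: h.
That leaves h = 5. Remove 5 from p.
p's domain is down to {4}, so p = 4.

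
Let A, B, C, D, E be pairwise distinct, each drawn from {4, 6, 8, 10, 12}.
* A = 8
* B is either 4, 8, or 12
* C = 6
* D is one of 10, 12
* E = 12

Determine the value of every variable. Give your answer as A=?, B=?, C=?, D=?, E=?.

A must be 8 (only option left). So B can't be 8.
C's domain is down to {6}, so C = 6.
That leaves E = 12. Eliminate 12 elsewhere: B, D.
B has just one choice, so B = 4.
That leaves D = 10.

A=8, B=4, C=6, D=10, E=12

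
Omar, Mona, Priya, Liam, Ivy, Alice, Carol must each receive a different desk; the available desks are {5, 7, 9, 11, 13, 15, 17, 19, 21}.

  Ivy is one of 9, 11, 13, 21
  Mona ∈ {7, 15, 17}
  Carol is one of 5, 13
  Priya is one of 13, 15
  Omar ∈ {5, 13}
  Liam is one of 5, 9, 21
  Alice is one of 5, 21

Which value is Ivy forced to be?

11

Omar and Carol between them cover only {5, 13} — a naked pair. Remove those values from Priya, Liam, Ivy, Alice.
Priya's domain is down to {15}, so Priya = 15. So Mona can't be 15.
That leaves Alice = 21. Remove 21 from Liam, Ivy.
Liam has just one choice, so Liam = 9. Strike 9 from Ivy.
So Ivy = 11.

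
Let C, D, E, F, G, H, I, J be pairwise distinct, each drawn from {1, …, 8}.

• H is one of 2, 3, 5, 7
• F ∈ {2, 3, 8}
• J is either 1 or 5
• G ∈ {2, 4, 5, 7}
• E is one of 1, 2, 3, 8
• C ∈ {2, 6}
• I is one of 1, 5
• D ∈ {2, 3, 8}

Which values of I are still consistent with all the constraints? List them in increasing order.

The 8 variables draw from only 8 values {1, 2, 3, 4, 5, 6, 7, 8}, so each is used; only G can be 4, hence G = 4.
Among the 7 still-open variables, 6 fits only C (and all 7 values in {1, 2, 3, 5, 6, 7, 8} must be used), so C = 6.
Among the 6 still-open variables, 7 fits only H (and all 6 values in {1, 2, 3, 5, 7, 8} must be used), so H = 7.
I and J between them cover only {1, 5} — a naked pair. Remove those values from E.
No further eliminations apply; I can still be any of 1, 5.

1, 5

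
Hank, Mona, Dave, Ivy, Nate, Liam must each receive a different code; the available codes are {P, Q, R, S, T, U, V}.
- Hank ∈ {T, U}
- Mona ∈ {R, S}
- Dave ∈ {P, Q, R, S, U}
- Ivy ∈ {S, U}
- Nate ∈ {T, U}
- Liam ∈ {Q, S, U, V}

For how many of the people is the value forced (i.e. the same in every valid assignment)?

Hank and Nate between them cover only {T, U} — a naked pair. Remove those values from Dave, Ivy, Liam.
That leaves Ivy = S. Remove S from Mona, Dave, Liam.
Mona must be R (only option left). Eliminate R elsewhere: Dave.
Determined: Mona=R, Ivy=S. The other people each still have more than one consistent value. That makes 2.

2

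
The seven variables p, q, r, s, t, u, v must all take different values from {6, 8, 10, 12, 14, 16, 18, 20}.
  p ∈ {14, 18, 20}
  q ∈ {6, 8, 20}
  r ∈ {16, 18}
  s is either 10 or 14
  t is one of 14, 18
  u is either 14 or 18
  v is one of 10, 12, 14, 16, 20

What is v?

12

The 2 variables t and u are confined to {14, 18}, which locks those values in; drop them from p, r, s, v.
That leaves p = 20. Eliminate 20 elsewhere: q, v.
That leaves r = 16. So v can't be 16.
s must be 10 (only option left). Remove 10 from v.
So v = 12.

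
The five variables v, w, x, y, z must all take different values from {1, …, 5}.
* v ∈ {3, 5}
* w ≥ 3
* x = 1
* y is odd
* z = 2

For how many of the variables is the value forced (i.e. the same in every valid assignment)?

3

x's domain is down to {1}, so x = 1. Strike 1 from y.
z must be 2 (only option left).
The 3 still-open variables together cover exactly {3, 4, 5} — 3 values for 3 variables — and 4 appears only in w's list, so w = 4.
Determined: w=4, x=1, z=2. The other variables each still have more than one consistent value. That makes 3.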